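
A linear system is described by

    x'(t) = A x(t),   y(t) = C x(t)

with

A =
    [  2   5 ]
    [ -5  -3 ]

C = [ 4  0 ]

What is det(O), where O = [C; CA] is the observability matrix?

80

CA = [[8, 20]]
Observability matrix O = [C; CA] = [[4, 0], [8, 20]]
det(O) = 4·20 - 0·8 = 80 - 0 = 80
Since det(O) ≠ 0, rank(O) = 2 and the system is completely observable.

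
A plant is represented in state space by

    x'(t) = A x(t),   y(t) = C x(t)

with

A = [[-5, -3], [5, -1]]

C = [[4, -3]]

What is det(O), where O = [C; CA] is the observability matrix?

CA = [[-35, -9]]
Observability matrix O = [C; CA] = [[4, -3], [-35, -9]]
det(O) = 4·(-9) - (-3)·(-35) = -36 - 105 = -141
Since det(O) ≠ 0, rank(O) = 2 and the system is completely observable.

-141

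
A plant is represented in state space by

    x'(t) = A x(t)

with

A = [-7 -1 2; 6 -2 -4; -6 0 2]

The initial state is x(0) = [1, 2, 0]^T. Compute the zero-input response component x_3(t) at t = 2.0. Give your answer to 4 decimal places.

0.1621

det(sI - A) = s^3 - (tr A)s^2 + (M11 + M22 + M33)s - det A, where Mii is the 2×2 principal minor of A obtained by deleting row i and column i.
tr A = (-7) + (-2) + 2 = -7; M11 = (-2)·2 - (-4)·0 = -4 - 0 = -4; M22 = (-7)·2 - 2·(-6) = -14 - (-12) = -2; M33 = (-7)·(-2) - (-1)·6 = 14 - (-6) = 20; sum of minors = 14.
det A = (-7)·((-2)·2 - (-4)·0) - (-1)·(6·2 - (-4)·(-6)) + 2·(6·0 - (-2)·(-6)) = (-7)·(-4) - (-1)·(-12) + 2·(-12) = -8.
So p(s) = det(sI - A) = s^3 + 7s^2 + 14s + 8.
Rational-root test: any integer root divides 8. Testing small divisors, s = -1 works: p(-1) = -1 + 7 + (-14) + 8 = 0, so (s + 1) is a factor.
Dividing, p(s) = (s + 1)(s^2 + 6s + 8).
Factor s^2 + 6s + 8: two numbers with sum -6 and product 8 are -2 and -4, so s^2 + 6s + 8 = (s + 2)(s + 4).
Hence p(s) = (s + 1) (s + 2) (s + 4), with roots -4, -2, -1.
The eigenvalues -4, -2, -1 are distinct and real, so A is diagonalisable and x(t) = e^{At} x(0) = V diag(e^{λ_i t}) V^{-1} x(0), where the columns of V are the eigenvectors.
λ = -4: A - (-4)I = [[-3, -1, 2], [6, 2, -4], [-6, 0, 6]]. v must be orthogonal to every row; (row 1) × (row 3) = [-6, 6, -6], so take v_1 = [1, -1, 1]^T.
λ = -2: A - (-2)I = [[-5, -1, 2], [6, 0, -4], [-6, 0, 4]]. v must be orthogonal to every row; (row 1) × (row 2) = [4, -8, 6], so take v_2 = [-2, 4, -3]^T.
λ = -1: A - (-1)I = [[-6, -1, 2], [6, -1, -4], [-6, 0, 3]]. v must be orthogonal to every row; (row 1) × (row 2) = [6, -12, 12], so take v_3 = [1, -2, 2]^T.
V = [v_1 v_2 v_3] = [[1, -2, 1], [-1, 4, -2], [1, -3, 2]] has det V = 1, so V^{-1} = adj(V)/det V = [[2, 1, 0], [0, 1, 1], [-1, 1, 2]].
Modal coordinates z(0) = V^{-1} x(0): 2·1 + 1·2 + 0·0 = 4; 0·1 + 1·2 + 1·0 = 2; (-1)·1 + 1·2 + 2·0 = 1; so z(0) = [4, 2, 1]^T.
x_3(t) = Σ_i (v_i)_3 · z_i(0) · e^{λ_i t} (row 3 of V times the modal terms).
x_3(2.0) = 1·4·e^{-4·2.0} + (-3)·2·e^{-2·2.0} + 2·1·e^{-1·2.0} = 4·0.000335 + (-6)·0.018316 + 2·0.135335 = 0.1621.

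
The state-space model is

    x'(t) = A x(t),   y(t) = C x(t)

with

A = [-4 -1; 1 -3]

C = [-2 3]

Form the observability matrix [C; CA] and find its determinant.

-19

CA = [[11, -7]]
Observability matrix O = [C; CA] = [[-2, 3], [11, -7]]
det(O) = (-2)·(-7) - 3·11 = 14 - 33 = -19
Since det(O) ≠ 0, rank(O) = 2 and the system is completely observable.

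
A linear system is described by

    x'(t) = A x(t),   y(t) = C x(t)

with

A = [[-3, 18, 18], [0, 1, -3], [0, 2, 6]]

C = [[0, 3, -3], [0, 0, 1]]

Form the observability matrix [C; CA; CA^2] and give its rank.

CA = [[0, -3, -27], [0, 2, 6]]
CA^2 = [[0, -57, -153], [0, 14, 30]]
Observability matrix O = [C; CA; CA^2] = [[0, 3, -3], [0, 0, 1], [0, -3, -27], [0, 2, 6], [0, -57, -153], [0, 14, 30]]
Column 1 of O is identically zero, so rank(O) ≤ 2.
The 2×2 minor from rows 1, 2, columns 2, 3 is 3·1 - (-3)·0 = 3 - 0 = 3 ≠ 0, so rank(O) = 2.
rank(O) = 2 < n = 3, so the pair (A, C) is not completely observable.

2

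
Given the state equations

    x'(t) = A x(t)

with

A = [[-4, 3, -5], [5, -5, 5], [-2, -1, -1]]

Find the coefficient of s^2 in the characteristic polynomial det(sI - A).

Expand det(sI - A) for the 3×3 matrix.
p(s) = s^3 + 10s^2 + 9s - 20.
(Check: constant term = det(-A) = (-1)^3 det A = -20; coefficient of s^2 = -tr A = 10.)
The coefficient of s^2 is 10.

10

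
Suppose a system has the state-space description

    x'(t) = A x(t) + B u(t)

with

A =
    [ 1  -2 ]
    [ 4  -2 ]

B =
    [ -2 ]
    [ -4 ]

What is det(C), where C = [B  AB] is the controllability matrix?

24

AB = [[6], [0]]
Controllability matrix C = [B  AB] = [[-2, 6], [-4, 0]]
det(C) = (-2)·0 - 6·(-4) = 0 - (-24) = 24
Since det(C) ≠ 0, rank(C) = 2 and the system is completely controllable.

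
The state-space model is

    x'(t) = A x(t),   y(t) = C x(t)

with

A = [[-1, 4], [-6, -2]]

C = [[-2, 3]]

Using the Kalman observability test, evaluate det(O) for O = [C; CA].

CA = [[-16, -14]]
Observability matrix O = [C; CA] = [[-2, 3], [-16, -14]]
det(O) = (-2)·(-14) - 3·(-16) = 28 - (-48) = 76
Since det(O) ≠ 0, rank(O) = 2 and the system is completely observable.

76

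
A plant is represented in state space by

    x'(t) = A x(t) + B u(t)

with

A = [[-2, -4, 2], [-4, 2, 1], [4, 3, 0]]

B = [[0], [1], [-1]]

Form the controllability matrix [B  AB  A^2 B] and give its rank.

3

AB = [[-6], [1], [3]]
A^2B = [[14], [29], [-21]]
Controllability matrix C = [B  AB  A^2B] = [[0, -6, 14], [1, 1, 29], [-1, 3, -21]]
det(C) = 0·(1·(-21) - 29·3) - (-6)·(1·(-21) - 29·(-1)) + 14·(1·3 - 1·(-1)) = 0·(-108) - (-6)·8 + 14·4 = 104 ≠ 0, so rank(C) = 3.
rank(C) = 3 = n, so the pair (A, B) is completely controllable.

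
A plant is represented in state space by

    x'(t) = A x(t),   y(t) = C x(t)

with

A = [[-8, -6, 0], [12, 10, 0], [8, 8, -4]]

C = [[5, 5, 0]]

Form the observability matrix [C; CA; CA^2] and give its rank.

1

CA = [[20, 20, 0]]
CA^2 = [[80, 80, 0]]
Observability matrix O = [C; CA; CA^2] = [[5, 5, 0], [20, 20, 0], [80, 80, 0]]
Every row of O is a scalar multiple of row 1 = [5, 5, 0] (multipliers 1, 4, 16), so the rows span a one-dimensional space.
O ≠ 0, hence rank(O) = 1.
rank(O) = 1 < n = 3, so the pair (A, C) is not completely observable.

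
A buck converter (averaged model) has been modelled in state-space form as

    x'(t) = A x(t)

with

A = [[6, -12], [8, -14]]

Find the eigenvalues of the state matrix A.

-6, -2

det(sI - A) = s^2 - (tr A)s + det A, with tr A = 6 + (-14) = -8 and det A = 6·(-14) - (-12)·8 = -84 - (-96) = 12.
So p(s) = det(sI - A) = s^2 + 8s + 12.
Factor s^2 + 8s + 12: two numbers with sum -8 and product 12 are -2 and -6, so s^2 + 8s + 12 = (s + 2)(s + 6).
Hence p(s) = (s + 2) (s + 6), with roots -6, -2.
All eigenvalues have negative real part, so the system is asymptotically stable.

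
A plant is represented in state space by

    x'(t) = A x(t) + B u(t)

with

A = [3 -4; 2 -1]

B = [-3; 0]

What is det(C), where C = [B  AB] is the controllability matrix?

AB = [[-9], [-6]]
Controllability matrix C = [B  AB] = [[-3, -9], [0, -6]]
det(C) = (-3)·(-6) - (-9)·0 = 18 - 0 = 18
Since det(C) ≠ 0, rank(C) = 2 and the system is completely controllable.

18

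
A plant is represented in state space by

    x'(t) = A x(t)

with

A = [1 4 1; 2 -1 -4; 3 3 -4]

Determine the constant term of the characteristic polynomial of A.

Expand det(sI - A) for the 3×3 matrix.
p(s) = s^3 + 4s^2 - 9.
(Check: constant term = det(-A) = (-1)^3 det A = -9; coefficient of s^2 = -tr A = 4.)
The constant term is -9.

-9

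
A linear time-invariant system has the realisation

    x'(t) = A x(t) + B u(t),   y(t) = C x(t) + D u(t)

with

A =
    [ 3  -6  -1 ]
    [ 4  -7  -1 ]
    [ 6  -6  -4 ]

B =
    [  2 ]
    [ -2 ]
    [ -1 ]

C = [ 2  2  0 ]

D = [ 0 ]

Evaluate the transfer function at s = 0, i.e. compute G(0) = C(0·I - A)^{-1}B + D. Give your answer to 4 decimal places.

19.0000

G(0) = C(-A)^{-1}B + D = -C A^{-1} B + D.
det A = -12, so A^{-1} = (1/-12)·adj(A) = [[-11/6, 3/2, 1/12], [-5/6, 1/2, 1/12], [-3/2, 3/2, -1/4]]
A^{-1} B = [-27/4, -11/4, -23/4]^T
C A^{-1} B = -19
G(0) = D - C A^{-1} B = 0 - (-19) = 19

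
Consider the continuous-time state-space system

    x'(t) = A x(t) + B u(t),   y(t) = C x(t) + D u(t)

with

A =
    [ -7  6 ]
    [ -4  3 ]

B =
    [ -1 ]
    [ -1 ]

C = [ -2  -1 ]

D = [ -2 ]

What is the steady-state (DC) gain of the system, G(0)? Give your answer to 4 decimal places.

G(0) = C(-A)^{-1}B + D = -C A^{-1} B + D.
det A = 3, so A^{-1} = (1/3)·adj(A) = [[1, -2], [4/3, -7/3]]
A^{-1} B = [1, 1]^T
C A^{-1} B = -3
G(0) = D - C A^{-1} B = -2 - (-3) = 1

1.0000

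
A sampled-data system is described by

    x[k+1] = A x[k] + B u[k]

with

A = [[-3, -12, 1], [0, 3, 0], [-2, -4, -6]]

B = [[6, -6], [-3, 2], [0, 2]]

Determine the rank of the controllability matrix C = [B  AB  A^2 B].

AB = [[18, -4], [-9, 6], [0, -8]]
A^2B = [[54, -68], [-27, 18], [0, 32]]
Controllability matrix C = [B  AB  A^2B] = [[6, -6, 18, -4, 54, -68], [-3, 2, -9, 6, -27, 18], [0, 2, 0, -8, 0, 32]]
The rows r1, r2, r3 of C are linearly dependent: r1 + 2·r2 + r3 = 0 (check each entry), so rank(C) ≤ 2.
The 2×2 minor from rows 1, 2, columns 1, 2 is 6·2 - (-6)·(-3) = 12 - 18 = -6 ≠ 0, so rank(C) = 2.
rank(C) = 2 < n = 3, so the pair (A, B) is not completely controllable.

2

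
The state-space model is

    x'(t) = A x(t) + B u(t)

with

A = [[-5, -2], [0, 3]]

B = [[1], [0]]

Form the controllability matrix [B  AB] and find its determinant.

AB = [[-5], [0]]
Controllability matrix C = [B  AB] = [[1, -5], [0, 0]]
det(C) = 1·0 - (-5)·0 = 0 - 0 = 0
Since det(C) = 0, rank(C) < 2 and the system is not completely controllable.

0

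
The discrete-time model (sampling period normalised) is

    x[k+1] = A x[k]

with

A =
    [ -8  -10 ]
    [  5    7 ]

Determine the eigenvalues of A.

-3, 2

det(zI - A) = z^2 - (tr A)z + det A, with tr A = (-8) + 7 = -1 and det A = (-8)·7 - (-10)·5 = -56 - (-50) = -6.
So p(z) = det(zI - A) = z^2 + z - 6.
Factor z^2 + z - 6: two numbers with sum -1 and product -6 are 2 and -3, so z^2 + z - 6 = (z - 2)(z + 3).
Hence p(z) = (z - 2) (z + 3), with roots -3, 2.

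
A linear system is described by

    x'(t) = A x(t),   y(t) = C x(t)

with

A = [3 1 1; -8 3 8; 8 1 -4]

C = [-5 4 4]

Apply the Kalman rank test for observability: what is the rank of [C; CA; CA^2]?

2

CA = [[-15, 11, 11]]
CA^2 = [[-45, 29, 29]]
Observability matrix O = [C; CA; CA^2] = [[-5, 4, 4], [-15, 11, 11], [-45, 29, 29]]
The columns c1, c2, c3 of O are linearly dependent: -c2 + c3 = 0 (check each entry), so rank(O) ≤ 2.
The 2×2 minor from rows 1, 2, columns 1, 2 is (-5)·11 - 4·(-15) = -55 - (-60) = 5 ≠ 0, so rank(O) = 2.
rank(O) = 2 < n = 3, so the pair (A, C) is not completely observable.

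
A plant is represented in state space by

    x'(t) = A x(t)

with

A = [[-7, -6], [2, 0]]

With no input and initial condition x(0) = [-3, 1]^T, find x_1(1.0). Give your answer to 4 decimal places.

det(sI - A) = s^2 - (tr A)s + det A, with tr A = (-7) + 0 = -7 and det A = (-7)·0 - (-6)·2 = 0 - (-12) = 12.
So p(s) = det(sI - A) = s^2 + 7s + 12.
Factor s^2 + 7s + 12: two numbers with sum -7 and product 12 are -3 and -4, so s^2 + 7s + 12 = (s + 3)(s + 4).
Hence p(s) = (s + 3) (s + 4), with roots -4, -3.
The eigenvalues -4, -3 are distinct and real, so A is diagonalisable and x(t) = e^{At} x(0) = V diag(e^{λ_i t}) V^{-1} x(0), where the columns of V are the eigenvectors.
λ = -4: A - (-4)I = [[-3, -6], [2, 4]]. Row 1 gives (-3)·v1 + (-6)·v2 = 0, so take v_1 = [-2, 1]^T.
λ = -3: A - (-3)I = [[-4, -6], [2, 3]]. Row 1 gives (-4)·v1 + (-6)·v2 = 0, so take v_2 = [-3, 2]^T.
V = [v_1 v_2] = [[-2, -3], [1, 2]] has det V = -1, so V^{-1} = adj(V)/det V = [[-2, -3], [1, 2]].
Modal coordinates z(0) = V^{-1} x(0): (-2)·(-3) + (-3)·1 = 3; 1·(-3) + 2·1 = -1; so z(0) = [3, -1]^T.
x_1(t) = Σ_i (v_i)_1 · z_i(0) · e^{λ_i t} (row 1 of V times the modal terms).
x_1(1.0) = (-2)·3·e^{-4·1.0} + (-3)·(-1)·e^{-3·1.0} = (-6)·0.018316 + 3·0.049787 = 0.0395.

0.0395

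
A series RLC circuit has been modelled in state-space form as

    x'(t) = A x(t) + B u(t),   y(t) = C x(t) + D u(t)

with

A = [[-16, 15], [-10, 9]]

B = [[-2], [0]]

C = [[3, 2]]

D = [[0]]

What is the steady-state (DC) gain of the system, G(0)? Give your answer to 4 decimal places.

15.6667

G(0) = C(-A)^{-1}B + D = -C A^{-1} B + D.
det A = 6, so A^{-1} = (1/6)·adj(A) = [[3/2, -5/2], [5/3, -8/3]]
A^{-1} B = [-3, -10/3]^T
C A^{-1} B = -47/3
G(0) = D - C A^{-1} B = 0 - (-47/3) = 47/3 ≈ 15.6667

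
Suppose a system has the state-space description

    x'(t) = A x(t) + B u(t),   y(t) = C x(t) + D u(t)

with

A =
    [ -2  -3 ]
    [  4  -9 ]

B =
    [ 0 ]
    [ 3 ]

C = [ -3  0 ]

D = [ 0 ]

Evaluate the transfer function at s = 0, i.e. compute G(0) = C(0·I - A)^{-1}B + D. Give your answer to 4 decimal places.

G(0) = C(-A)^{-1}B + D = -C A^{-1} B + D.
det A = 30, so A^{-1} = (1/30)·adj(A) = [[-3/10, 1/10], [-2/15, -1/15]]
A^{-1} B = [3/10, -1/5]^T
C A^{-1} B = -9/10
G(0) = D - C A^{-1} B = 0 - (-9/10) = 9/10 ≈ 0.9000

0.9000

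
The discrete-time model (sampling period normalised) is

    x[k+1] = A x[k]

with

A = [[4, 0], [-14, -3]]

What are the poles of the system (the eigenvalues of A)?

det(zI - A) = z^2 - (tr A)z + det A, with tr A = 4 + (-3) = 1 and det A = 4·(-3) - 0·(-14) = -12 - 0 = -12.
So p(z) = det(zI - A) = z^2 - z - 12.
Factor z^2 - z - 12: two numbers with sum 1 and product -12 are 4 and -3, so z^2 - z - 12 = (z - 4)(z + 3).
Hence p(z) = (z - 4) (z + 3), with roots -3, 4.

-3, 4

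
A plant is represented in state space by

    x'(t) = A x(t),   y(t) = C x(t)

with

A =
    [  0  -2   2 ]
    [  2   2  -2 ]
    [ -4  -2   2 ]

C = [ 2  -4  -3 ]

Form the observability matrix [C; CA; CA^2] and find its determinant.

2408

CA = [[4, -6, 6]]
CA^2 = [[-36, -32, 32]]
Observability matrix O = [C; CA; CA^2] = [[2, -4, -3], [4, -6, 6], [-36, -32, 32]]
Expanding along the first row, det(O) = 2·((-6)·32 - 6·(-32)) - (-4)·(4·32 - 6·(-36)) + (-3)·(4·(-32) - (-6)·(-36)) = 2·0 - (-4)·344 + (-3)·(-344) = 2408
Since det(O) ≠ 0, rank(O) = 3 and the system is completely observable.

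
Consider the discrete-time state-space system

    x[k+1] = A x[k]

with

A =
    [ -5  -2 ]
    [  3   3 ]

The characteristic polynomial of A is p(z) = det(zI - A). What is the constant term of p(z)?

-9

For a 2×2 matrix, det(zI - A) = z^2 - (tr A)z + det A.
tr A = -2, det A = -9.
So p(z) = z^2 + 2z - 9.
The constant term is -9.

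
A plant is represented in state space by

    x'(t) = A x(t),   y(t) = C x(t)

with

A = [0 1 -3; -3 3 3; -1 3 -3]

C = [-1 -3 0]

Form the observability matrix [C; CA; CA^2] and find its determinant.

CA = [[9, -10, -6]]
CA^2 = [[36, -39, -39]]
Observability matrix O = [C; CA; CA^2] = [[-1, -3, 0], [9, -10, -6], [36, -39, -39]]
Expanding along the first row, det(O) = (-1)·((-10)·(-39) - (-6)·(-39)) - (-3)·(9·(-39) - (-6)·36) + 0·(9·(-39) - (-10)·36) = (-1)·156 - (-3)·(-135) + 0·9 = -561
Since det(O) ≠ 0, rank(O) = 3 and the system is completely observable.

-561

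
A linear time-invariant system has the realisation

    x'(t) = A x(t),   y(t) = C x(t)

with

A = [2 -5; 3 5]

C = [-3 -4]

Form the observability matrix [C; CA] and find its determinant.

-57

CA = [[-18, -5]]
Observability matrix O = [C; CA] = [[-3, -4], [-18, -5]]
det(O) = (-3)·(-5) - (-4)·(-18) = 15 - 72 = -57
Since det(O) ≠ 0, rank(O) = 2 and the system is completely observable.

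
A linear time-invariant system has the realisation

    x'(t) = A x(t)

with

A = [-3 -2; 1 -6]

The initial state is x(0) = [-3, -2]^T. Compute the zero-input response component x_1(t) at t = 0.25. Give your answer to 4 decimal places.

-1.0223

det(sI - A) = s^2 - (tr A)s + det A, with tr A = (-3) + (-6) = -9 and det A = (-3)·(-6) - (-2)·1 = 18 - (-2) = 20.
So p(s) = det(sI - A) = s^2 + 9s + 20.
Factor s^2 + 9s + 20: two numbers with sum -9 and product 20 are -4 and -5, so s^2 + 9s + 20 = (s + 4)(s + 5).
Hence p(s) = (s + 4) (s + 5), with roots -5, -4.
The eigenvalues -5, -4 are distinct and real, so A is diagonalisable and x(t) = e^{At} x(0) = V diag(e^{λ_i t}) V^{-1} x(0), where the columns of V are the eigenvectors.
λ = -5: A - (-5)I = [[2, -2], [1, -1]]. Row 1 gives 2·v1 + (-2)·v2 = 0, so take v_1 = [1, 1]^T.
λ = -4: A - (-4)I = [[1, -2], [1, -2]]. Row 1 gives 1·v1 + (-2)·v2 = 0, so take v_2 = [2, 1]^T.
V = [v_1 v_2] = [[1, 2], [1, 1]] has det V = -1, so V^{-1} = adj(V)/det V = [[-1, 2], [1, -1]].
Modal coordinates z(0) = V^{-1} x(0): (-1)·(-3) + 2·(-2) = -1; 1·(-3) + (-1)·(-2) = -1; so z(0) = [-1, -1]^T.
x_1(t) = Σ_i (v_i)_1 · z_i(0) · e^{λ_i t} (row 1 of V times the modal terms).
x_1(0.25) = 1·(-1)·e^{-5·0.25} + 2·(-1)·e^{-4·0.25} = (-1)·0.286505 + (-2)·0.367879 = -1.0223.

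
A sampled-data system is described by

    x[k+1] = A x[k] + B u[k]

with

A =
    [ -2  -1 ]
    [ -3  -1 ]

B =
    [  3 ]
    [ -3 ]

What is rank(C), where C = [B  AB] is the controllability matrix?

2

AB = [[-3], [-6]]
Controllability matrix C = [B  AB] = [[3, -3], [-3, -6]]
det(C) = 3·(-6) - (-3)·(-3) = -18 - 9 = -27 ≠ 0, so rank(C) = 2.
rank(C) = 2 = n, so the pair (A, B) is completely controllable.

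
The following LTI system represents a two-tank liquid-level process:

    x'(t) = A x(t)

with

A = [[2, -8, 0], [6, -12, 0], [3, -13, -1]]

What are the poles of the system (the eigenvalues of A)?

det(sI - A) = s^3 - (tr A)s^2 + (M11 + M22 + M33)s - det A, where Mii is the 2×2 principal minor of A obtained by deleting row i and column i.
tr A = 2 + (-12) + (-1) = -11; M11 = (-12)·(-1) - 0·(-13) = 12 - 0 = 12; M22 = 2·(-1) - 0·3 = -2 - 0 = -2; M33 = 2·(-12) - (-8)·6 = -24 - (-48) = 24; sum of minors = 34.
det A = 2·((-12)·(-1) - 0·(-13)) - (-8)·(6·(-1) - 0·3) + 0·(6·(-13) - (-12)·3) = 2·12 - (-8)·(-6) + 0·(-42) = -24.
So p(s) = det(sI - A) = s^3 + 11s^2 + 34s + 24.
Rational-root test: any integer root divides 24. Testing small divisors, s = -1 works: p(-1) = -1 + 11 + (-34) + 24 = 0, so (s + 1) is a factor.
Dividing, p(s) = (s + 1)(s^2 + 10s + 24).
Factor s^2 + 10s + 24: two numbers with sum -10 and product 24 are -4 and -6, so s^2 + 10s + 24 = (s + 4)(s + 6).
Hence p(s) = (s + 1) (s + 4) (s + 6), with roots -6, -4, -1.
All eigenvalues have negative real part, so the system is asymptotically stable.

-6, -4, -1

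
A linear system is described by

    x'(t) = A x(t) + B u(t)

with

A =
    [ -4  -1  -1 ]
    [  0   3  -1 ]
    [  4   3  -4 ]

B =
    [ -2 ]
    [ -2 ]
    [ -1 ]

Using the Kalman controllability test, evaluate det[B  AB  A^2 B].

AB = [[11], [-5], [-10]]
A^2B = [[-29], [-5], [69]]
Controllability matrix C = [B  AB  A^2B] = [[-2, 11, -29], [-2, -5, -5], [-1, -10, 69]]
Expanding along the first row, det(C) = (-2)·((-5)·69 - (-5)·(-10)) - 11·((-2)·69 - (-5)·(-1)) + (-29)·((-2)·(-10) - (-5)·(-1)) = (-2)·(-395) - 11·(-143) + (-29)·15 = 1928
Since det(C) ≠ 0, rank(C) = 3 and the system is completely controllable.

1928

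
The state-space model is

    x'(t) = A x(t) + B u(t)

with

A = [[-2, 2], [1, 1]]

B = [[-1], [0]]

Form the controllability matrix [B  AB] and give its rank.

AB = [[2], [-1]]
Controllability matrix C = [B  AB] = [[-1, 2], [0, -1]]
det(C) = (-1)·(-1) - 2·0 = 1 - 0 = 1 ≠ 0, so rank(C) = 2.
rank(C) = 2 = n, so the pair (A, B) is completely controllable.

2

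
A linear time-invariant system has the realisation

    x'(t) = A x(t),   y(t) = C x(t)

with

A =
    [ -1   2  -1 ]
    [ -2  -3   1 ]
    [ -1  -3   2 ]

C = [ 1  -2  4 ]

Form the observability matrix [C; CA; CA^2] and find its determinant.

CA = [[-1, -4, 5]]
CA^2 = [[4, -5, 7]]
Observability matrix O = [C; CA; CA^2] = [[1, -2, 4], [-1, -4, 5], [4, -5, 7]]
Expanding along the first row, det(O) = 1·((-4)·7 - 5·(-5)) - (-2)·((-1)·7 - 5·4) + 4·((-1)·(-5) - (-4)·4) = 1·(-3) - (-2)·(-27) + 4·21 = 27
Since det(O) ≠ 0, rank(O) = 3 and the system is completely observable.

27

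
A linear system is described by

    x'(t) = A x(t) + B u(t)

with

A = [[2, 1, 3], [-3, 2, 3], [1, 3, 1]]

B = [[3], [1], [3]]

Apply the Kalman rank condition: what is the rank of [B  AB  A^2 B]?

3

AB = [[16], [2], [9]]
A^2B = [[61], [-17], [31]]
Controllability matrix C = [B  AB  A^2B] = [[3, 16, 61], [1, 2, -17], [3, 9, 31]]
det(C) = 3·(2·31 - (-17)·9) - 16·(1·31 - (-17)·3) + 61·(1·9 - 2·3) = 3·215 - 16·82 + 61·3 = -484 ≠ 0, so rank(C) = 3.
rank(C) = 3 = n, so the pair (A, B) is completely controllable.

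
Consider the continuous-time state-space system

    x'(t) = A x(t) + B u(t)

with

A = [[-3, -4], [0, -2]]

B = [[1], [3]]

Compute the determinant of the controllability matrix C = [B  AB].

AB = [[-15], [-6]]
Controllability matrix C = [B  AB] = [[1, -15], [3, -6]]
det(C) = 1·(-6) - (-15)·3 = -6 - (-45) = 39
Since det(C) ≠ 0, rank(C) = 2 and the system is completely controllable.

39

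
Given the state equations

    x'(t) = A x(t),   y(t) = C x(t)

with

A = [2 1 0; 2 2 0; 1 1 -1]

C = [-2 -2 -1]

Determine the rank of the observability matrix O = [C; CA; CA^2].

CA = [[-9, -7, 1]]
CA^2 = [[-31, -22, -1]]
Observability matrix O = [C; CA; CA^2] = [[-2, -2, -1], [-9, -7, 1], [-31, -22, -1]]
det(O) = (-2)·((-7)·(-1) - 1·(-22)) - (-2)·((-9)·(-1) - 1·(-31)) + (-1)·((-9)·(-22) - (-7)·(-31)) = (-2)·29 - (-2)·40 + (-1)·(-19) = 41 ≠ 0, so rank(O) = 3.
rank(O) = 3 = n, so the pair (A, C) is completely observable.

3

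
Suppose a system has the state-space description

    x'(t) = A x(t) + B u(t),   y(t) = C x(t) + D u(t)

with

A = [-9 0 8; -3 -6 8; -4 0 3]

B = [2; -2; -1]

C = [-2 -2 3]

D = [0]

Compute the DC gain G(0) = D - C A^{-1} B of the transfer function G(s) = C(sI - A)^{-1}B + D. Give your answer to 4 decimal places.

2.3333

G(0) = C(-A)^{-1}B + D = -C A^{-1} B + D.
det A = -30, so A^{-1} = (1/-30)·adj(A) = [[3/5, 0, -8/5], [23/30, -1/6, -8/5], [4/5, 0, -9/5]]
A^{-1} B = [14/5, 52/15, 17/5]^T
C A^{-1} B = -7/3
G(0) = D - C A^{-1} B = 0 - (-7/3) = 7/3 ≈ 2.3333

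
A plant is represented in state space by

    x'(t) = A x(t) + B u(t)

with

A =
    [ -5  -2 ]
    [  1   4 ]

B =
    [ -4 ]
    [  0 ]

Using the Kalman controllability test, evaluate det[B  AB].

AB = [[20], [-4]]
Controllability matrix C = [B  AB] = [[-4, 20], [0, -4]]
det(C) = (-4)·(-4) - 20·0 = 16 - 0 = 16
Since det(C) ≠ 0, rank(C) = 2 and the system is completely controllable.

16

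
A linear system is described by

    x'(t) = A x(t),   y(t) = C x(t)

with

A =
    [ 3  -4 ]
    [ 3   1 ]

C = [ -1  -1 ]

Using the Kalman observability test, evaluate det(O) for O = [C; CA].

-9

CA = [[-6, 3]]
Observability matrix O = [C; CA] = [[-1, -1], [-6, 3]]
det(O) = (-1)·3 - (-1)·(-6) = -3 - 6 = -9
Since det(O) ≠ 0, rank(O) = 2 and the system is completely observable.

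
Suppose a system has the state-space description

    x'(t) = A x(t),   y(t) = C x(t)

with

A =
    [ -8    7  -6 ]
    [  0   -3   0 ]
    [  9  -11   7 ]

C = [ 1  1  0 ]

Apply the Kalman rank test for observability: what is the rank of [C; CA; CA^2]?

CA = [[-8, 4, -6]]
CA^2 = [[10, -2, 6]]
Observability matrix O = [C; CA; CA^2] = [[1, 1, 0], [-8, 4, -6], [10, -2, 6]]
The columns c1, c2, c3 of O are linearly dependent: -c1 + c2 + 2·c3 = 0 (check each entry), so rank(O) ≤ 2.
The 2×2 minor from rows 1, 2, columns 1, 2 is 1·4 - 1·(-8) = 4 - (-8) = 12 ≠ 0, so rank(O) = 2.
rank(O) = 2 < n = 3, so the pair (A, C) is not completely observable.

2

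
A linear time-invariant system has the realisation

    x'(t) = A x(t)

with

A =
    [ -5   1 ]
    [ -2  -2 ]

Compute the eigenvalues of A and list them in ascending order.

det(sI - A) = s^2 - (tr A)s + det A, with tr A = (-5) + (-2) = -7 and det A = (-5)·(-2) - 1·(-2) = 10 - (-2) = 12.
So p(s) = det(sI - A) = s^2 + 7s + 12.
Factor s^2 + 7s + 12: two numbers with sum -7 and product 12 are -3 and -4, so s^2 + 7s + 12 = (s + 3)(s + 4).
Hence p(s) = (s + 3) (s + 4), with roots -4, -3.
All eigenvalues have negative real part, so the system is asymptotically stable.

-4, -3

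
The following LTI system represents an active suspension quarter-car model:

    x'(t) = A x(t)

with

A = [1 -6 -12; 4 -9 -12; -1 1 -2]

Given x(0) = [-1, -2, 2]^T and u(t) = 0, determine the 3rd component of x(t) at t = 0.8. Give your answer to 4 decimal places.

det(sI - A) = s^3 - (tr A)s^2 + (M11 + M22 + M33)s - det A, where Mii is the 2×2 principal minor of A obtained by deleting row i and column i.
tr A = 1 + (-9) + (-2) = -10; M11 = (-9)·(-2) - (-12)·1 = 18 - (-12) = 30; M22 = 1·(-2) - (-12)·(-1) = -2 - 12 = -14; M33 = 1·(-9) - (-6)·4 = -9 - (-24) = 15; sum of minors = 31.
det A = 1·((-9)·(-2) - (-12)·1) - (-6)·(4·(-2) - (-12)·(-1)) + (-12)·(4·1 - (-9)·(-1)) = 1·30 - (-6)·(-20) + (-12)·(-5) = -30.
So p(s) = det(sI - A) = s^3 + 10s^2 + 31s + 30.
Rational-root test: any integer root divides 30. Testing small divisors, s = -2 works: p(-2) = -8 + 40 + (-62) + 30 = 0, so (s + 2) is a factor.
Dividing, p(s) = (s + 2)(s^2 + 8s + 15).
Factor s^2 + 8s + 15: two numbers with sum -8 and product 15 are -3 and -5, so s^2 + 8s + 15 = (s + 3)(s + 5).
Hence p(s) = (s + 2) (s + 3) (s + 5), with roots -5, -3, -2.
The eigenvalues -5, -3, -2 are distinct and real, so A is diagonalisable and x(t) = e^{At} x(0) = V diag(e^{λ_i t}) V^{-1} x(0), where the columns of V are the eigenvectors.
λ = -5: A - (-5)I = [[6, -6, -12], [4, -4, -12], [-1, 1, 3]]. v must be orthogonal to every row; (row 1) × (row 2) = [24, 24, 0], so take v_1 = [1, 1, 0]^T.
λ = -3: A - (-3)I = [[4, -6, -12], [4, -6, -12], [-1, 1, 1]]. v must be orthogonal to every row; (row 1) × (row 3) = [6, 8, -2], so take v_2 = [3, 4, -1]^T.
λ = -2: A - (-2)I = [[3, -6, -12], [4, -7, -12], [-1, 1, 0]]. v must be orthogonal to every row; (row 1) × (row 2) = [-12, -12, 3], so take v_3 = [-4, -4, 1]^T.
V = [v_1 v_2 v_3] = [[1, 3, -4], [1, 4, -4], [0, -1, 1]] has det V = 1, so V^{-1} = adj(V)/det V = [[0, 1, 4], [-1, 1, 0], [-1, 1, 1]].
Modal coordinates z(0) = V^{-1} x(0): 0·(-1) + 1·(-2) + 4·2 = 6; (-1)·(-1) + 1·(-2) + 0·2 = -1; (-1)·(-1) + 1·(-2) + 1·2 = 1; so z(0) = [6, -1, 1]^T.
x_3(t) = Σ_i (v_i)_3 · z_i(0) · e^{λ_i t} (row 3 of V times the modal terms).
x_3(0.8) = 0·6·e^{-5·0.8} + (-1)·(-1)·e^{-3·0.8} + 1·1·e^{-2·0.8} = 0·0.018316 + 1·0.090718 + 1·0.201897 = 0.2926.

0.2926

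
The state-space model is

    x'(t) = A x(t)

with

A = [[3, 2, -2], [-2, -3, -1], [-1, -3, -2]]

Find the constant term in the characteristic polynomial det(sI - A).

3

Expand det(sI - A) for the 3×3 matrix.
p(s) = s^3 + 2s^2 - 10s + 3.
(Check: constant term = det(-A) = (-1)^3 det A = 3; coefficient of s^2 = -tr A = 2.)
The constant term is 3.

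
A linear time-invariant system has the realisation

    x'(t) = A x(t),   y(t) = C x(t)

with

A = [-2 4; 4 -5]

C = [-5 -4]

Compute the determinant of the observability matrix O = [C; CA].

CA = [[-6, 0]]
Observability matrix O = [C; CA] = [[-5, -4], [-6, 0]]
det(O) = (-5)·0 - (-4)·(-6) = 0 - 24 = -24
Since det(O) ≠ 0, rank(O) = 2 and the system is completely observable.

-24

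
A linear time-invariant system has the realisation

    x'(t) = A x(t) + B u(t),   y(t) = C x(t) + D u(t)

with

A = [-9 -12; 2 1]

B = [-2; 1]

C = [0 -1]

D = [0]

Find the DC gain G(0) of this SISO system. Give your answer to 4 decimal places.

G(0) = C(-A)^{-1}B + D = -C A^{-1} B + D.
det A = 15, so A^{-1} = (1/15)·adj(A) = [[1/15, 4/5], [-2/15, -3/5]]
A^{-1} B = [2/3, -1/3]^T
C A^{-1} B = 1/3
G(0) = D - C A^{-1} B = 0 - (1/3) = -1/3 ≈ -0.3333

-0.3333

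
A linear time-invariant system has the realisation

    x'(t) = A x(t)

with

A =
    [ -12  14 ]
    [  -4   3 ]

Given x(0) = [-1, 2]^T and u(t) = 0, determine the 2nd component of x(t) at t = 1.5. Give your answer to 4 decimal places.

0.0396

det(sI - A) = s^2 - (tr A)s + det A, with tr A = (-12) + 3 = -9 and det A = (-12)·3 - 14·(-4) = -36 - (-56) = 20.
So p(s) = det(sI - A) = s^2 + 9s + 20.
Factor s^2 + 9s + 20: two numbers with sum -9 and product 20 are -4 and -5, so s^2 + 9s + 20 = (s + 4)(s + 5).
Hence p(s) = (s + 4) (s + 5), with roots -5, -4.
The eigenvalues -5, -4 are distinct and real, so A is diagonalisable and x(t) = e^{At} x(0) = V diag(e^{λ_i t}) V^{-1} x(0), where the columns of V are the eigenvectors.
λ = -5: A - (-5)I = [[-7, 14], [-4, 8]]. Row 1 gives (-7)·v1 + 14·v2 = 0, so take v_1 = [2, 1]^T.
λ = -4: A - (-4)I = [[-8, 14], [-4, 7]]. Row 1 gives (-8)·v1 + 14·v2 = 0, so take v_2 = [7, 4]^T.
V = [v_1 v_2] = [[2, 7], [1, 4]] has det V = 1, so V^{-1} = adj(V)/det V = [[4, -7], [-1, 2]].
Modal coordinates z(0) = V^{-1} x(0): 4·(-1) + (-7)·2 = -18; (-1)·(-1) + 2·2 = 5; so z(0) = [-18, 5]^T.
x_2(t) = Σ_i (v_i)_2 · z_i(0) · e^{λ_i t} (row 2 of V times the modal terms).
x_2(1.5) = 1·(-18)·e^{-5·1.5} + 4·5·e^{-4·1.5} = (-18)·0.000553 + 20·0.002479 = 0.0396.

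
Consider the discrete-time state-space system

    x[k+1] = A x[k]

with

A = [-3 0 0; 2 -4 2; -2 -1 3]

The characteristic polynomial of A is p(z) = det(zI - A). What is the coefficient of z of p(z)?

-7

Expand det(zI - A) for the 3×3 matrix.
p(z) = z^3 + 4z^2 - 7z - 30.
(Check: constant term = det(-A) = (-1)^3 det A = -30; coefficient of z^2 = -tr A = 4.)
The coefficient of z is -7.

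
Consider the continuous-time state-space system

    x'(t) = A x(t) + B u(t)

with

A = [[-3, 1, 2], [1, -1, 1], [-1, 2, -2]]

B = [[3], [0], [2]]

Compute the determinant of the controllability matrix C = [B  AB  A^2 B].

188

AB = [[-5], [5], [-7]]
A^2B = [[6], [-17], [29]]
Controllability matrix C = [B  AB  A^2B] = [[3, -5, 6], [0, 5, -17], [2, -7, 29]]
Expanding along the first row, det(C) = 3·(5·29 - (-17)·(-7)) - (-5)·(0·29 - (-17)·2) + 6·(0·(-7) - 5·2) = 3·26 - (-5)·34 + 6·(-10) = 188
Since det(C) ≠ 0, rank(C) = 3 and the system is completely controllable.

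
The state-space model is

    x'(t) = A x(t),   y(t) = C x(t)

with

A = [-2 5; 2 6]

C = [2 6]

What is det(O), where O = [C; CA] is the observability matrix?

CA = [[8, 46]]
Observability matrix O = [C; CA] = [[2, 6], [8, 46]]
det(O) = 2·46 - 6·8 = 92 - 48 = 44
Since det(O) ≠ 0, rank(O) = 2 and the system is completely observable.

44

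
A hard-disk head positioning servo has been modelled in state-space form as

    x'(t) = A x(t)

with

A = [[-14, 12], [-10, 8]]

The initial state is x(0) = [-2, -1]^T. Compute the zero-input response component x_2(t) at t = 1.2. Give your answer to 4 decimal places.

0.3217

det(sI - A) = s^2 - (tr A)s + det A, with tr A = (-14) + 8 = -6 and det A = (-14)·8 - 12·(-10) = -112 - (-120) = 8.
So p(s) = det(sI - A) = s^2 + 6s + 8.
Factor s^2 + 6s + 8: two numbers with sum -6 and product 8 are -2 and -4, so s^2 + 6s + 8 = (s + 2)(s + 4).
Hence p(s) = (s + 2) (s + 4), with roots -4, -2.
The eigenvalues -4, -2 are distinct and real, so A is diagonalisable and x(t) = e^{At} x(0) = V diag(e^{λ_i t}) V^{-1} x(0), where the columns of V are the eigenvectors.
λ = -4: A - (-4)I = [[-10, 12], [-10, 12]]. Row 1 gives (-10)·v1 + 12·v2 = 0, so take v_1 = [6, 5]^T.
λ = -2: A - (-2)I = [[-12, 12], [-10, 10]]. Row 1 gives (-12)·v1 + 12·v2 = 0, so take v_2 = [1, 1]^T.
V = [v_1 v_2] = [[6, 1], [5, 1]] has det V = 1, so V^{-1} = adj(V)/det V = [[1, -1], [-5, 6]].
Modal coordinates z(0) = V^{-1} x(0): 1·(-2) + (-1)·(-1) = -1; (-5)·(-2) + 6·(-1) = 4; so z(0) = [-1, 4]^T.
x_2(t) = Σ_i (v_i)_2 · z_i(0) · e^{λ_i t} (row 2 of V times the modal terms).
x_2(1.2) = 5·(-1)·e^{-4·1.2} + 1·4·e^{-2·1.2} = (-5)·0.008230 + 4·0.090718 = 0.3217.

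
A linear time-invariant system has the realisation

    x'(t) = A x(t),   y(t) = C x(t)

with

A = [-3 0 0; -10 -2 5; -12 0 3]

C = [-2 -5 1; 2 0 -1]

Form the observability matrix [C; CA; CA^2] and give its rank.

2

CA = [[44, 10, -22], [6, 0, -3]]
CA^2 = [[32, -20, -16], [18, 0, -9]]
Observability matrix O = [C; CA; CA^2] = [[-2, -5, 1], [2, 0, -1], [44, 10, -22], [6, 0, -3], [32, -20, -16], [18, 0, -9]]
The columns c1, c2, c3 of O are linearly dependent: c1 + 2·c3 = 0 (check each entry), so rank(O) ≤ 2.
The 2×2 minor from rows 1, 2, columns 1, 2 is (-2)·0 - (-5)·2 = 0 - (-10) = 10 ≠ 0, so rank(O) = 2.
rank(O) = 2 < n = 3, so the pair (A, C) is not completely observable.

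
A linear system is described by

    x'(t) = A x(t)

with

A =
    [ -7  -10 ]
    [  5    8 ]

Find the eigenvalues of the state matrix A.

det(sI - A) = s^2 - (tr A)s + det A, with tr A = (-7) + 8 = 1 and det A = (-7)·8 - (-10)·5 = -56 - (-50) = -6.
So p(s) = det(sI - A) = s^2 - s - 6.
Factor s^2 - s - 6: two numbers with sum 1 and product -6 are 3 and -2, so s^2 - s - 6 = (s - 3)(s + 2).
Hence p(s) = (s - 3) (s + 2), with roots -2, 3.
At least one eigenvalue has non-negative real part, so the system is not asymptotically stable.

-2, 3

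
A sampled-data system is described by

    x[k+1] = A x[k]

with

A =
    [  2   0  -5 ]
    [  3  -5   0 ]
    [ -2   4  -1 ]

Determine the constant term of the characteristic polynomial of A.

0

Expand det(zI - A) for the 3×3 matrix.
p(z) = z^3 + 4z^2 - 17z.
(Check: constant term = det(-A) = (-1)^3 det A = 0; coefficient of z^2 = -tr A = 4.)
The constant term is 0.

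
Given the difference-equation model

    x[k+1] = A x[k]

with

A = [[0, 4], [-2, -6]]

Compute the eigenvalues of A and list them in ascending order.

-4, -2

det(zI - A) = z^2 - (tr A)z + det A, with tr A = 0 + (-6) = -6 and det A = 0·(-6) - 4·(-2) = 0 - (-8) = 8.
So p(z) = det(zI - A) = z^2 + 6z + 8.
Factor z^2 + 6z + 8: two numbers with sum -6 and product 8 are -2 and -4, so z^2 + 6z + 8 = (z + 2)(z + 4).
Hence p(z) = (z + 2) (z + 4), with roots -4, -2.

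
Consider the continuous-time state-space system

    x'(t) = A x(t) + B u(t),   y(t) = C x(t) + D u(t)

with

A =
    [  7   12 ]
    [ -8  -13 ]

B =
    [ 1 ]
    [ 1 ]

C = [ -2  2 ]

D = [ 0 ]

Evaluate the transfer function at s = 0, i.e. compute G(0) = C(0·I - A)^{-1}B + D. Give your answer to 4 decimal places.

G(0) = C(-A)^{-1}B + D = -C A^{-1} B + D.
det A = 5, so A^{-1} = (1/5)·adj(A) = [[-13/5, -12/5], [8/5, 7/5]]
A^{-1} B = [-5, 3]^T
C A^{-1} B = 16
G(0) = D - C A^{-1} B = 0 - (16) = -16

-16.0000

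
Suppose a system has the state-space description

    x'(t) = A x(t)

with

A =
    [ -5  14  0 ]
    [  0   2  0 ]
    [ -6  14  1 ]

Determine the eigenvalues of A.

-5, 1, 2

det(sI - A) = s^3 - (tr A)s^2 + (M11 + M22 + M33)s - det A, where Mii is the 2×2 principal minor of A obtained by deleting row i and column i.
tr A = (-5) + 2 + 1 = -2; M11 = 2·1 - 0·14 = 2 - 0 = 2; M22 = (-5)·1 - 0·(-6) = -5 - 0 = -5; M33 = (-5)·2 - 14·0 = -10 - 0 = -10; sum of minors = -13.
det A = (-5)·(2·1 - 0·14) - 14·(0·1 - 0·(-6)) + 0·(0·14 - 2·(-6)) = (-5)·2 - 14·0 + 0·12 = -10.
So p(s) = det(sI - A) = s^3 + 2s^2 - 13s + 10.
Rational-root test: any integer root divides 10. Testing small divisors, s = 1 works: p(1) = 1 + 2 + (-13) + 10 = 0, so (s - 1) is a factor.
Dividing, p(s) = (s - 1)(s^2 + 3s - 10).
Factor s^2 + 3s - 10: two numbers with sum -3 and product -10 are 2 and -5, so s^2 + 3s - 10 = (s - 2)(s + 5).
Hence p(s) = (s - 2) (s - 1) (s + 5), with roots -5, 1, 2.
At least one eigenvalue has non-negative real part, so the system is not asymptotically stable.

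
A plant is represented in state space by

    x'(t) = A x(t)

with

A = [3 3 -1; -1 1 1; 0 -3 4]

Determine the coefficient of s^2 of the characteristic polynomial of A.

-8

Expand det(sI - A) for the 3×3 matrix.
p(s) = s^3 - 8s^2 + 25s - 30.
(Check: constant term = det(-A) = (-1)^3 det A = -30; coefficient of s^2 = -tr A = -8.)
The coefficient of s^2 is -8.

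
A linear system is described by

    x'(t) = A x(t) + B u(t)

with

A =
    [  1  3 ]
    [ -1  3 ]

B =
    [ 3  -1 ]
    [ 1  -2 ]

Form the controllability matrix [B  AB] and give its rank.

AB = [[6, -7], [0, -5]]
Controllability matrix C = [B  AB] = [[3, -1, 6, -7], [1, -2, 0, -5]]
Take the 2×2 submatrix of C formed by columns 1, 2: [[3, -1], [1, -2]]. Its determinant is 3·(-2) - (-1)·1 = -6 - (-1) = -5 ≠ 0.
So rank(C) ≥ 2; since C has 2 rows, rank(C) = 2.
rank(C) = 2 = n, so the pair (A, B) is completely controllable.

2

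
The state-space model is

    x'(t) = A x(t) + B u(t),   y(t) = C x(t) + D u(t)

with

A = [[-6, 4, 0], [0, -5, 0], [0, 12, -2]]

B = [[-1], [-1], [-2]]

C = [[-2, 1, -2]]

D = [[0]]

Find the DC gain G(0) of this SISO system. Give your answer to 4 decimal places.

G(0) = C(-A)^{-1}B + D = -C A^{-1} B + D.
det A = -60, so A^{-1} = (1/-60)·adj(A) = [[-1/6, -2/15, 0], [0, -1/5, 0], [0, -6/5, -1/2]]
A^{-1} B = [3/10, 1/5, 11/5]^T
C A^{-1} B = -24/5
G(0) = D - C A^{-1} B = 0 - (-24/5) = 24/5 ≈ 4.8000

4.8000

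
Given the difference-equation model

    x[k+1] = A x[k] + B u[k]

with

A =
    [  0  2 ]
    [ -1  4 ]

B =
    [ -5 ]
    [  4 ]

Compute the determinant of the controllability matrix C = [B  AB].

AB = [[8], [21]]
Controllability matrix C = [B  AB] = [[-5, 8], [4, 21]]
det(C) = (-5)·21 - 8·4 = -105 - 32 = -137
Since det(C) ≠ 0, rank(C) = 2 and the system is completely controllable.

-137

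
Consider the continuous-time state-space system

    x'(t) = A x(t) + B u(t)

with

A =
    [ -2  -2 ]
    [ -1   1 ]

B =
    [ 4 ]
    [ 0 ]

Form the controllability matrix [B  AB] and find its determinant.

AB = [[-8], [-4]]
Controllability matrix C = [B  AB] = [[4, -8], [0, -4]]
det(C) = 4·(-4) - (-8)·0 = -16 - 0 = -16
Since det(C) ≠ 0, rank(C) = 2 and the system is completely controllable.

-16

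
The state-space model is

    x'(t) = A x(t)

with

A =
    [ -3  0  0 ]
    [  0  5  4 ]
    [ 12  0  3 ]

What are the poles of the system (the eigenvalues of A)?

-3, 3, 5

det(sI - A) = s^3 - (tr A)s^2 + (M11 + M22 + M33)s - det A, where Mii is the 2×2 principal minor of A obtained by deleting row i and column i.
tr A = (-3) + 5 + 3 = 5; M11 = 5·3 - 4·0 = 15 - 0 = 15; M22 = (-3)·3 - 0·12 = -9 - 0 = -9; M33 = (-3)·5 - 0·0 = -15 - 0 = -15; sum of minors = -9.
det A = (-3)·(5·3 - 4·0) - 0·(0·3 - 4·12) + 0·(0·0 - 5·12) = (-3)·15 - 0·(-48) + 0·(-60) = -45.
So p(s) = det(sI - A) = s^3 - 5s^2 - 9s + 45.
Rational-root test: any integer root divides 45. Testing small divisors, s = -3 works: p(-3) = -27 + (-45) + 27 + 45 = 0, so (s + 3) is a factor.
Dividing, p(s) = (s + 3)(s^2 - 8s + 15).
Factor s^2 - 8s + 15: two numbers with sum 8 and product 15 are 5 and 3, so s^2 - 8s + 15 = (s - 5)(s - 3).
Hence p(s) = (s - 5) (s - 3) (s + 3), with roots -3, 3, 5.
At least one eigenvalue has non-negative real part, so the system is not asymptotically stable.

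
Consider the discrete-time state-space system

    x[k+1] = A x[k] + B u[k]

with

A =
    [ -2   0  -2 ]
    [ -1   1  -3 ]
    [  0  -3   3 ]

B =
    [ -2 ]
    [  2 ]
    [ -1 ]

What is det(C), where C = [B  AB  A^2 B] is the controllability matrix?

510

AB = [[6], [7], [-9]]
A^2B = [[6], [28], [-48]]
Controllability matrix C = [B  AB  A^2B] = [[-2, 6, 6], [2, 7, 28], [-1, -9, -48]]
Expanding along the first row, det(C) = (-2)·(7·(-48) - 28·(-9)) - 6·(2·(-48) - 28·(-1)) + 6·(2·(-9) - 7·(-1)) = (-2)·(-84) - 6·(-68) + 6·(-11) = 510
Since det(C) ≠ 0, rank(C) = 3 and the system is completely controllable.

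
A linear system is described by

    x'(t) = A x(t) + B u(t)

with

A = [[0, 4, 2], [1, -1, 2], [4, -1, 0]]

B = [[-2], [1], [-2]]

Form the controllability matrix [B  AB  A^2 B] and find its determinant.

1354

AB = [[0], [-7], [-9]]
A^2B = [[-46], [-11], [7]]
Controllability matrix C = [B  AB  A^2B] = [[-2, 0, -46], [1, -7, -11], [-2, -9, 7]]
Expanding along the first row, det(C) = (-2)·((-7)·7 - (-11)·(-9)) - 0·(1·7 - (-11)·(-2)) + (-46)·(1·(-9) - (-7)·(-2)) = (-2)·(-148) - 0·(-15) + (-46)·(-23) = 1354
Since det(C) ≠ 0, rank(C) = 3 and the system is completely controllable.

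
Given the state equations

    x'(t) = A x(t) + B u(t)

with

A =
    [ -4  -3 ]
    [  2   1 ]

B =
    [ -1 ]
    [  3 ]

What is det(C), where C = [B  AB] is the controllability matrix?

AB = [[-5], [1]]
Controllability matrix C = [B  AB] = [[-1, -5], [3, 1]]
det(C) = (-1)·1 - (-5)·3 = -1 - (-15) = 14
Since det(C) ≠ 0, rank(C) = 2 and the system is completely controllable.

14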